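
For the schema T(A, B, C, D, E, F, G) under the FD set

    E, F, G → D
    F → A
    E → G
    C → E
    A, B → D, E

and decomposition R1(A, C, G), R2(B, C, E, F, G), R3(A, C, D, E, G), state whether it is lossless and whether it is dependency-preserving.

Lossless test (chase): Rows 1 and 2 agree on C; apply C→E and equate their E entries. No row becomes fully distinguished — the join is lossy.
Dependency preservation: the restricted closure of {E, F, G} across the fragments never reaches {D}, so E, F, G → D cannot be enforced without a join — not preserved.

lossy and not dependency-preserving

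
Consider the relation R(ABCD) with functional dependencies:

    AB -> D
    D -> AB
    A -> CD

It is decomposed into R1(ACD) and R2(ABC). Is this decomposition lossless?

Common attributes: R1 ∩ R2 = {AC}.
Closure of {AC}: A → CD applies, adding D; D → AB applies, adding B. So (AC)⁺ = {ABCD}.
This closure contains every attribute of R1, so R1 ∩ R2 → R1. The join is lossless.

Yes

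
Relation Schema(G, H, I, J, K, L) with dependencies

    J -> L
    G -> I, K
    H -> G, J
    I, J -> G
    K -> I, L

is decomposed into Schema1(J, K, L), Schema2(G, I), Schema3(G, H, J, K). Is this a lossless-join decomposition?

Yes

Chase test. Columns are G, H, I, J, K, L; row i has aⱼ where attribute j ∈ Schemai, else bᵢⱼ.
Initial tableau (one row per fragment):
  row 1: b11 b12 b13 a4 a5 a6
  row 2: a1 b22 a3 b24 b25 b26
  row 3: a1 a2 b33 a4 a5 b36
Rows 1 and 3 agree on J; apply J→L and equate their L entries.
Rows 2 and 3 agree on G; apply G→I, K and equate their I, K entries.
Rows 1 and 2 agree on K; apply K→I, L and equate their I, L entries.
Rows 1 and 3 agree on I, J; apply I, J→G and equate their G entries.
Row 3 is now all distinguished symbols — the join is lossless.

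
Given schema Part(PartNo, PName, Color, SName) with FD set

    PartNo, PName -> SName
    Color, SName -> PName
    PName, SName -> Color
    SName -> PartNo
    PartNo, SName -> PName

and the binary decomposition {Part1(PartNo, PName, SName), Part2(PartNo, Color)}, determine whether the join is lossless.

Common attributes: Part1 ∩ Part2 = {PartNo}.
No dependency enlarges {PartNo}, so (PartNo)⁺ = {PartNo}.
The closure contains neither all of Part1 = {PartNo, PName, SName} nor all of Part2 = {PartNo, Color}, so the common attributes are not a superkey of either fragment. The join is lossy.

No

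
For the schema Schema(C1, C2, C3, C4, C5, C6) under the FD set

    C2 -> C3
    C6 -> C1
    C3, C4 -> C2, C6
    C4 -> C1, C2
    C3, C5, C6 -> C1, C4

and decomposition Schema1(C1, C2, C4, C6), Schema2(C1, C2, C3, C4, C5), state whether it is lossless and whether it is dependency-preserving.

Lossless test: (C1, C2, C4)⁺ = {C1, C2, C3, C4, C6}, which contains all of one fragment — lossless.
Dependency preservation: the restricted closure of {C3, C5, C6} across the fragments never reaches {C1, C4}, so C3, C5, C6 → C1, C4 cannot be enforced without a join — not preserved.

lossless but not dependency-preserving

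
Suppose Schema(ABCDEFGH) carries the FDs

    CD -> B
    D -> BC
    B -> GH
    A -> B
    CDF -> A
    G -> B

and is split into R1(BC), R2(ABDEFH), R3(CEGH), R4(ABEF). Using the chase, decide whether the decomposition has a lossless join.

Chase test. Columns are ABCDEFGH; row i has aⱼ where attribute j ∈ Ri, else bᵢⱼ.
Initial tableau (one row per fragment):
  row 1: b11 a2 a3 b14 b15 b16 b17 b18
  row 2: a1 a2 b23 a4 a5 a6 b27 a8
  row 3: b31 b32 a3 b34 a5 b36 a7 a8
  row 4: a1 a2 b43 b44 a5 a6 b47 b48
Rows 1 and 2 agree on B; apply B→GH and equate their GH entries.
Rows 1 and 4 agree on B; apply B→GH and equate their GH entries.
No row becomes fully distinguished — the join is lossy.

No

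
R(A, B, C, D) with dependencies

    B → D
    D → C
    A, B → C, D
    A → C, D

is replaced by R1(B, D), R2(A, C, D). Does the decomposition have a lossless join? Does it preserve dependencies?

lossy but dependency-preserving

Lossless test: (D)⁺ = {C, D}, which is a superkey of neither fragment — lossy.
Dependency preservation: A, B → C, D is not contained in any single fragment, but the restricted closure of its left-hand side across the fragments still reaches the right-hand side; the remaining FDs each lie inside some fragment. All dependencies are preserved.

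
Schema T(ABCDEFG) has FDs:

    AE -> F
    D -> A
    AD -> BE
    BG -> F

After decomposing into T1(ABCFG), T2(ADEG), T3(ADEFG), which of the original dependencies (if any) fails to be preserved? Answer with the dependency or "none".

Check AD → BE: no single fragment contains all of {ABDE}, and the restricted closure of {AD} across the fragments never reaches {BE}.
AE → F is preserved.
D → A is preserved.
BG → F is preserved.

AD -> BE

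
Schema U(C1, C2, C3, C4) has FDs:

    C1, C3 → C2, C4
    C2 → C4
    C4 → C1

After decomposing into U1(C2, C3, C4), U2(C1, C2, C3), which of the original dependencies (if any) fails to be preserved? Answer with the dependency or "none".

Check C4 → C1: no single fragment contains all of {C1, C4}, and the restricted closure of {C4} across the fragments never reaches {C1}.
C1, C3 → C2, C4 is preserved.
C2 → C4 is preserved.

C4 → C1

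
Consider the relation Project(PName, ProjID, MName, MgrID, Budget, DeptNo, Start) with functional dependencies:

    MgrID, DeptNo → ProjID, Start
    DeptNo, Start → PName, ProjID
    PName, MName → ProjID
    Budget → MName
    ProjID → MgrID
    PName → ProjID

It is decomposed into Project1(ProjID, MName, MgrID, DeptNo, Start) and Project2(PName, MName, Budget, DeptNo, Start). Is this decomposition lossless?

Yes

Common attributes: Project1 ∩ Project2 = {MName, DeptNo, Start}.
Closure of {MName, DeptNo, Start}: DeptNo, Start → PName, ProjID applies, adding PName, ProjID; ProjID → MgrID applies, adding MgrID. So (MName, DeptNo, Start)⁺ = {PName, ProjID, MName, MgrID, DeptNo, Start}.
This closure contains every attribute of Project1, so Project1 ∩ Project2 → Project1. The join is lossless.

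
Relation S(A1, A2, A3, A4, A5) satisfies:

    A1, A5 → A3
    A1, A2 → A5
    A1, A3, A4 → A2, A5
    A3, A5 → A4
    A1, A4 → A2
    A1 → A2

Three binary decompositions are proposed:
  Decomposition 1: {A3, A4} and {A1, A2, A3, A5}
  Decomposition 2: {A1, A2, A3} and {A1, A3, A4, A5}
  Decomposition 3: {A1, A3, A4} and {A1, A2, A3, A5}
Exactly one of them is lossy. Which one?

Decomposition 1: common = {A3}, closure = {A3} → lossy.
Decomposition 2: common = {A1, A3}, closure = {A1, A2, A3, A4, A5} → lossless.
Decomposition 3: common = {A1, A3}, closure = {A1, A2, A3, A4, A5} → lossless.

Decomposition 1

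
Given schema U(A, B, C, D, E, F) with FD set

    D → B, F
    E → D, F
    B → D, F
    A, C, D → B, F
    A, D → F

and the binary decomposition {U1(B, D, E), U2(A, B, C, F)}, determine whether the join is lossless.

No

Common attributes: U1 ∩ U2 = {B}.
Closure of {B}: B → D, F applies, adding D, F. So (B)⁺ = {B, D, F}.
The closure contains neither all of U1 = {B, D, E} nor all of U2 = {A, B, C, F}, so the common attributes are not a superkey of either fragment. The join is lossy.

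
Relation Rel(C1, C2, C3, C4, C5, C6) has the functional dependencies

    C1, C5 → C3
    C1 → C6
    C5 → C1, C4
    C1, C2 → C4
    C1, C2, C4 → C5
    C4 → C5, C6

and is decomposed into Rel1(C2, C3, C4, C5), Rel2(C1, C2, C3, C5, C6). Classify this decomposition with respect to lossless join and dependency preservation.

lossless and dependency-preserving

Lossless test: (C2, C3, C5)⁺ = {C1, C2, C3, C4, C5, C6}, which contains all of one fragment — lossless.
Dependency preservation: C5 → C1, C4; C1, C2 → C4; C1, C2, C4 → C5; C4 → C5, C6 are not contained in any single fragment, but the restricted closure of each left-hand side across the fragments still reaches the right-hand side; the remaining FDs each lie inside some fragment. All dependencies are preserved.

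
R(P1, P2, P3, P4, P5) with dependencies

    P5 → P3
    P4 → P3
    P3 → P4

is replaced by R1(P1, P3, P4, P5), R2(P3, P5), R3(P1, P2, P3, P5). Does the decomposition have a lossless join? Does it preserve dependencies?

Lossless test (chase): Rows 1 and 2 agree on P3; apply P3→P4 and equate their P4 entries. Rows 1 and 3 agree on P3; apply P3→P4 and equate their P4 entries. Row 3 is now all distinguished symbols — the join is lossless.
Dependency preservation: every FD's attributes lie within a single fragment, so each can be enforced locally — preserved.

lossless and dependency-preserving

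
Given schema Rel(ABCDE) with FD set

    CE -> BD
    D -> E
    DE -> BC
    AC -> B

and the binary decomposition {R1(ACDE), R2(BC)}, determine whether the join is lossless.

Common attributes: R1 ∩ R2 = {C}.
No dependency enlarges {C}, so (C)⁺ = {C}.
The closure contains neither all of R1 = {ACDE} nor all of R2 = {BC}, so the common attributes are not a superkey of either fragment. The join is lossy.

No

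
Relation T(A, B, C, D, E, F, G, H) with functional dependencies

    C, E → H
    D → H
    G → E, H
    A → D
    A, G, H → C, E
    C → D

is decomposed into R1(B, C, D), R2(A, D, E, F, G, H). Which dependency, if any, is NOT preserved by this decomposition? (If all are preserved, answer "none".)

A, G, H → C, E

Check A, G, H → C, E: no single fragment contains all of {A, C, E, G, H}, and the restricted closure of {A, G, H} across the fragments never reaches {C, E}.
C, E → H is preserved.
D → H is preserved.
G → E, H is preserved.
A → D is preserved.
C → D is preserved.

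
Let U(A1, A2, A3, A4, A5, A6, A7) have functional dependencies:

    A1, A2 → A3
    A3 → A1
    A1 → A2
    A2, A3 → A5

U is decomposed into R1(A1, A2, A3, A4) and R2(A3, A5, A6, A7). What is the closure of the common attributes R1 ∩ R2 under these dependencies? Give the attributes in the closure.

R1 ∩ R2 = {A3}.
A3 → A1 applies, adding A1
A1 → A2 applies, adding A2
A2, A3 → A5 applies, adding A5
Closure: {A1, A2, A3, A5}.

A1, A2, A3, A5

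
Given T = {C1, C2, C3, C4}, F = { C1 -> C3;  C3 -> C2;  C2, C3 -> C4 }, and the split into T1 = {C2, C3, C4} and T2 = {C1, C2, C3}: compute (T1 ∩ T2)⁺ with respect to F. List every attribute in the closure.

C2, C3, C4

T1 ∩ T2 = {C2, C3}.
C2, C3 → C4 applies, adding C4
Closure: {C2, C3, C4}.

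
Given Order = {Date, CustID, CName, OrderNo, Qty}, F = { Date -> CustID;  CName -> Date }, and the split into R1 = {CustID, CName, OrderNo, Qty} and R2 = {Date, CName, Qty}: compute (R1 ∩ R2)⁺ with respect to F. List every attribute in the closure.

R1 ∩ R2 = {CName, Qty}.
CName → Date applies, adding Date
Date → CustID applies, adding CustID
Closure: {Date, CustID, CName, Qty}.

Date, CustID, CName, Qty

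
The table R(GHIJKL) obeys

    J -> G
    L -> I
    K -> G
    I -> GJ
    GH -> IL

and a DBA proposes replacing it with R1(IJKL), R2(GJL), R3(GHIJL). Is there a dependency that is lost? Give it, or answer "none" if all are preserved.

Check K → G: no single fragment contains all of {GK}, and the restricted closure of {K} across the fragments never reaches {G}.
J → G is preserved.
L → I is preserved.
I → GJ is preserved.
GH → IL is preserved.

K -> G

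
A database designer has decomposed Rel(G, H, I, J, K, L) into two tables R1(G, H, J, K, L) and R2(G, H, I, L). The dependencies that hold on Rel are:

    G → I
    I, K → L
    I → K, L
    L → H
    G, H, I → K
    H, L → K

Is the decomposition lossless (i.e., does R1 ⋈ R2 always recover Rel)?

Yes

Common attributes: R1 ∩ R2 = {G, H, L}.
Closure of {G, H, L}: G → I applies, adding I; I → K, L applies, adding K. So (G, H, L)⁺ = {G, H, I, K, L}.
This closure contains every attribute of R2, so R1 ∩ R2 → R2. The join is lossless.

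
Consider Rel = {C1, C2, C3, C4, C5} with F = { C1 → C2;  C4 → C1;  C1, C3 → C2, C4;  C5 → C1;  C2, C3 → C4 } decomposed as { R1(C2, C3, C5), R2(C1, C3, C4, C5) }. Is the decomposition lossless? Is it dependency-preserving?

lossless but not dependency-preserving

Lossless test: (C3, C5)⁺ = {C1, C2, C3, C4, C5}, which contains all of one fragment — lossless.
Dependency preservation: the restricted closure of {C1} across the fragments never reaches {C2}, so C1 → C2 cannot be enforced without a join — not preserved.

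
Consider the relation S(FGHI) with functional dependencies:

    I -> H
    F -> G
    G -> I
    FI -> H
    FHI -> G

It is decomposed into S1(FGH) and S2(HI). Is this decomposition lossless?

No

Common attributes: S1 ∩ S2 = {H}.
No dependency enlarges {H}, so (H)⁺ = {H}.
The closure contains neither all of S1 = {FGH} nor all of S2 = {HI}, so the common attributes are not a superkey of either fragment. The join is lossy.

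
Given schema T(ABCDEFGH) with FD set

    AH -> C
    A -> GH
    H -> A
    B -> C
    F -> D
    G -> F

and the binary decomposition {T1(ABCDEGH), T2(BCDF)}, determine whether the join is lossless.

Common attributes: T1 ∩ T2 = {BCD}.
No dependency enlarges {BCD}, so (BCD)⁺ = {BCD}.
The closure contains neither all of T1 = {ABCDEGH} nor all of T2 = {BCDF}, so the common attributes are not a superkey of either fragment. The join is lossy.

No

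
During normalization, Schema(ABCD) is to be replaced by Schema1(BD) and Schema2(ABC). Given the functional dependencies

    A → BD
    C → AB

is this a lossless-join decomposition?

No

Common attributes: Schema1 ∩ Schema2 = {B}.
No dependency enlarges {B}, so (B)⁺ = {B}.
The closure contains neither all of Schema1 = {BD} nor all of Schema2 = {ABC}, so the common attributes are not a superkey of either fragment. The join is lossy.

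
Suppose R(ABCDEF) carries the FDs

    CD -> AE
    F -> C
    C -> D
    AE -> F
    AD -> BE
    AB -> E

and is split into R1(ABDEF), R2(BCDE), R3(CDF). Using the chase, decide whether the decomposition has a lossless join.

Chase test. Columns are ABCDEF; row i has aⱼ where attribute j ∈ Ri, else bᵢⱼ.
Initial tableau (one row per fragment):
  row 1: a1 a2 b13 a4 a5 a6
  row 2: b21 a2 a3 a4 a5 b26
  row 3: b31 b32 a3 a4 b35 a6
Rows 2 and 3 agree on CD; apply CD→AE and equate their AE entries.
Rows 1 and 3 agree on F; apply F→C and equate their C entries.
Rows 2 and 3 agree on AE; apply AE→F and equate their F entries.
Rows 2 and 3 agree on AD; apply AD→BE and equate their BE entries.
Rows 1 and 2 agree on CD; apply CD→AE and equate their AE entries.
Row 1 is now all distinguished symbols — the join is lossless.

Yes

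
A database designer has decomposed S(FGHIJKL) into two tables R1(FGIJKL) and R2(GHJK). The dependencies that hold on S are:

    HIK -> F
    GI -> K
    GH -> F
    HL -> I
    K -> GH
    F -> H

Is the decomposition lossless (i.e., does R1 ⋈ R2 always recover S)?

Yes

Common attributes: R1 ∩ R2 = {GJK}.
Closure of {GJK}: K → GH applies, adding H; GH → F applies, adding F. So (GJK)⁺ = {FGHJK}.
This closure contains every attribute of R2, so R1 ∩ R2 → R2. The join is lossless.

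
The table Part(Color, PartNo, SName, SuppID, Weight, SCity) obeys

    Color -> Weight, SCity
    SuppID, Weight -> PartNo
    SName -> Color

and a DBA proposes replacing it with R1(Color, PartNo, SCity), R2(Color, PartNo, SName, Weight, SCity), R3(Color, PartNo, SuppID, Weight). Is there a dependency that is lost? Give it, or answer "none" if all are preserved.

none

Color → Weight, SCity lies within R2.
SuppID, Weight → PartNo lies within R3.
SName → Color lies within R2.
Every dependency is enforceable on the fragments, so the decomposition is dependency-preserving.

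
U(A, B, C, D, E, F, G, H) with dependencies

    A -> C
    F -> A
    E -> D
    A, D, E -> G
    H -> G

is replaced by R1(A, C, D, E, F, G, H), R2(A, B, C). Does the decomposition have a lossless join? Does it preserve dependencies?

Lossless test: (A, C)⁺ = {A, C}, which is a superkey of neither fragment — lossy.
Dependency preservation: every FD's attributes lie within a single fragment, so each can be enforced locally — preserved.

lossy but dependency-preserving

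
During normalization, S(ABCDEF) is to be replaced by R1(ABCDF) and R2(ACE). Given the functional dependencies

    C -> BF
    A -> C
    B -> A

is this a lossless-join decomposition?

Common attributes: R1 ∩ R2 = {AC}.
Closure of {AC}: C → BF applies, adding BF. So (AC)⁺ = {ABCF}.
The closure contains neither all of R1 = {ABCDF} nor all of R2 = {ACE}, so the common attributes are not a superkey of either fragment. The join is lossy.

No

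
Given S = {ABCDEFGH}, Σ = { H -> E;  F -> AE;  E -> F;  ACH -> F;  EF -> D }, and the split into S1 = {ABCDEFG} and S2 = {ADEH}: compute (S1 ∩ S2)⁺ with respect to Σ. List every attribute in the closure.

ADEF

S1 ∩ S2 = {ADE}.
E → F applies, adding F
Closure: {ADEF}.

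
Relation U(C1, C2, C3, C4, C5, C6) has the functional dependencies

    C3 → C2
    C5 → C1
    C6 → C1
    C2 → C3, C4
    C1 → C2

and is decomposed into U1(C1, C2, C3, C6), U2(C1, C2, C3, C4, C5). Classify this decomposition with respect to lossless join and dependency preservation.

lossy but dependency-preserving

Lossless test: (C1, C2, C3)⁺ = {C1, C2, C3, C4}, which is a superkey of neither fragment — lossy.
Dependency preservation: every FD's attributes lie within a single fragment, so each can be enforced locally — preserved.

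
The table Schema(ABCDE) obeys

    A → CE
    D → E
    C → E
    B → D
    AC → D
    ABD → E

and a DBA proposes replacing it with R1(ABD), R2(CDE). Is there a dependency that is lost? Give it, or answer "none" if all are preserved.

A → CE

Check A → CE: no single fragment contains all of {ACE}, and the restricted closure of {A} across the fragments never reaches {CE}.
D → E is preserved.
C → E is preserved.
B → D is preserved.
AC → D is preserved.
ABD → E is preserved.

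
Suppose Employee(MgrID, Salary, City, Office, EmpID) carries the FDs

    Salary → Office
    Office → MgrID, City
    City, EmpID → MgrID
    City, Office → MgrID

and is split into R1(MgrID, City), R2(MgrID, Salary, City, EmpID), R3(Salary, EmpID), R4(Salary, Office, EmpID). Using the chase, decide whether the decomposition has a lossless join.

Chase test. Columns are MgrID, Salary, City, Office, EmpID; row i has aⱼ where attribute j ∈ Ri, else bᵢⱼ.
Initial tableau (one row per fragment):
  row 1: a1 b12 a3 b14 b15
  row 2: a1 a2 a3 b24 a5
  row 3: b31 a2 b33 b34 a5
  row 4: b41 a2 b43 a4 a5
Rows 2 and 3 agree on Salary; apply Salary→Office and equate their Office entries.
Rows 2 and 4 agree on Salary; apply Salary→Office and equate their Office entries.
Rows 2 and 3 agree on Office; apply Office→MgrID, City and equate their MgrID, City entries.
Rows 2 and 4 agree on Office; apply Office→MgrID, City and equate their MgrID, City entries.
Row 2 is now all distinguished symbols — the join is lossless.

Yes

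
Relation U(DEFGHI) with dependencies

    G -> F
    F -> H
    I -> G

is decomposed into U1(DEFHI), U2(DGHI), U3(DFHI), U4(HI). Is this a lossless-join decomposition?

Yes

Chase test. Columns are DEFGHI; row i has aⱼ where attribute j ∈ Ui, else bᵢⱼ.
Initial tableau (one row per fragment):
  row 1: a1 a2 a3 b14 a5 a6
  row 2: a1 b22 b23 a4 a5 a6
  row 3: a1 b32 a3 b34 a5 a6
  row 4: b41 b42 b43 b44 a5 a6
Rows 1 and 2 agree on I; apply I→G and equate their G entries.
Rows 1 and 3 agree on I; apply I→G and equate their G entries.
Rows 1 and 4 agree on I; apply I→G and equate their G entries.
Rows 1 and 2 agree on G; apply G→F and equate their F entries.
Rows 1 and 4 agree on G; apply G→F and equate their F entries.
Row 1 is now all distinguished symbols — the join is lossless.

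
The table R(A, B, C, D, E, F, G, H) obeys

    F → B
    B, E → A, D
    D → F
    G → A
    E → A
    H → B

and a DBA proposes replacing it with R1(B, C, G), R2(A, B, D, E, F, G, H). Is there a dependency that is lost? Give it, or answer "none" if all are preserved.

none

F → B lies within R2.
B, E → A, D lies within R2.
D → F lies within R2.
G → A lies within R2.
E → A lies within R2.
H → B lies within R2.
Every dependency is enforceable on the fragments, so the decomposition is dependency-preserving.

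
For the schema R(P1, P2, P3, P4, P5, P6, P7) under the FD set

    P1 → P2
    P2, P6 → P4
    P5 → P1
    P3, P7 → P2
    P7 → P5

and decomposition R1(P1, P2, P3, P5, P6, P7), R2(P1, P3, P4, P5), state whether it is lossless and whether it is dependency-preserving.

Lossless test: (P1, P3, P5)⁺ = {P1, P2, P3, P5}, which is a superkey of neither fragment — lossy.
Dependency preservation: the restricted closure of {P2, P6} across the fragments never reaches {P4}, so P2, P6 → P4 cannot be enforced without a join — not preserved.

lossy and not dependency-preserving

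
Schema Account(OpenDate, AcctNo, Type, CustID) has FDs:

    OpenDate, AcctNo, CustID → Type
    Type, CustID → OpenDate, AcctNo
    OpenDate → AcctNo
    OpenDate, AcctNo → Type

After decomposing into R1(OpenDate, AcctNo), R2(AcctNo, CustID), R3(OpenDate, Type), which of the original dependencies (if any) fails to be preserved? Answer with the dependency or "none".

Type, CustID → OpenDate, AcctNo

Check Type, CustID → OpenDate, AcctNo: no single fragment contains all of {OpenDate, AcctNo, Type, CustID}, and the restricted closure of {Type, CustID} across the fragments never reaches {OpenDate, AcctNo}.
OpenDate, AcctNo, CustID → Type is preserved.
OpenDate → AcctNo is preserved.
OpenDate, AcctNo → Type is preserved.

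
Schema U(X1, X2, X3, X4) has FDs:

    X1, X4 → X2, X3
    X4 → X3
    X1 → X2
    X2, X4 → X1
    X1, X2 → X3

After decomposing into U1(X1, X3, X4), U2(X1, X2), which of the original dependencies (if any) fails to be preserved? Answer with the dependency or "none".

X2, X4 → X1

Check X2, X4 → X1: no single fragment contains all of {X1, X2, X4}, and the restricted closure of {X2, X4} across the fragments never reaches {X1}.
X1, X4 → X2, X3 is preserved.
X4 → X3 is preserved.
X1 → X2 is preserved.
X1, X2 → X3 is preserved.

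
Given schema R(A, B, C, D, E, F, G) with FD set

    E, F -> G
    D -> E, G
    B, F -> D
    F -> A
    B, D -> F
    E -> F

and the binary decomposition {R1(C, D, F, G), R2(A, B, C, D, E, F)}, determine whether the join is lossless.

Common attributes: R1 ∩ R2 = {C, D, F}.
Closure of {C, D, F}: D → E, G applies, adding E, G; F → A applies, adding A. So (C, D, F)⁺ = {A, C, D, E, F, G}.
This closure contains every attribute of R1, so R1 ∩ R2 → R1. The join is lossless.

Yes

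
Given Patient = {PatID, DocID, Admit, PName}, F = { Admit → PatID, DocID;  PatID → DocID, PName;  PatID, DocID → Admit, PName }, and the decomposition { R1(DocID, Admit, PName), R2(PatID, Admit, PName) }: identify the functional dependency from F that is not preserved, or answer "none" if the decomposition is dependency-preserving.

none

Admit → PatID, DocID: restricted closure across fragments reaches PatID, DocID.
PatID → DocID, PName: restricted closure across fragments reaches DocID, PName.
PatID, DocID → Admit, PName: restricted closure across fragments reaches Admit, PName.
Every dependency is enforceable on the fragments, so the decomposition is dependency-preserving.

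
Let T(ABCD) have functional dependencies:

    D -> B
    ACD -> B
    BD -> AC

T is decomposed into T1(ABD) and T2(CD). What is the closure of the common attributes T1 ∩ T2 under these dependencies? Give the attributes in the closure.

ABCD

T1 ∩ T2 = {D}.
D → B applies, adding B
BD → AC applies, adding AC
Closure: {ABCD}.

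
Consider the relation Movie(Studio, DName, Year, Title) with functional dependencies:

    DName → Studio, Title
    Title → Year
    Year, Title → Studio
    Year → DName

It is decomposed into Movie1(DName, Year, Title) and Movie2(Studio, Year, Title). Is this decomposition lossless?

Yes

Common attributes: Movie1 ∩ Movie2 = {Year, Title}.
Closure of {Year, Title}: Year, Title → Studio applies, adding Studio; Year → DName applies, adding DName. So (Year, Title)⁺ = {Studio, DName, Year, Title}.
This closure contains every attribute of Movie1, so Movie1 ∩ Movie2 → Movie1. The join is lossless.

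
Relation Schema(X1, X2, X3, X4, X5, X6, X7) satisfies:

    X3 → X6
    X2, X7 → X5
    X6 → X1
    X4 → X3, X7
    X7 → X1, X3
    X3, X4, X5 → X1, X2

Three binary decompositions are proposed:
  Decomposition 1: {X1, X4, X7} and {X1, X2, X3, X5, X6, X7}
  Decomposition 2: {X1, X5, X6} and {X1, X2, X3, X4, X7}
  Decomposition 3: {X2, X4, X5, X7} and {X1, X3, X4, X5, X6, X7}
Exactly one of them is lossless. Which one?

Decomposition 1: common = {X1, X7}, closure = {X1, X3, X6, X7} → lossy.
Decomposition 2: common = {X1}, closure = {X1} → lossy.
Decomposition 3: common = {X4, X5, X7}, closure = {X1, X2, X3, X4, X5, X6, X7} → lossless.

Decomposition 3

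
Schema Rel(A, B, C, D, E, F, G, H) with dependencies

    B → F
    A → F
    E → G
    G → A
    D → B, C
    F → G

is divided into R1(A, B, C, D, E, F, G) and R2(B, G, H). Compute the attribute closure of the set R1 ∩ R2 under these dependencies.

R1 ∩ R2 = {B, G}.
B → F applies, adding F
G → A applies, adding A
Closure: {A, B, F, G}.

A, B, F, G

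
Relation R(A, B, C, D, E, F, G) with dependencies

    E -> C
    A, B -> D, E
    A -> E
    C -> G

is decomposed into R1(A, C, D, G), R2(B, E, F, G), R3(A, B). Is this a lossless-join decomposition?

No

Chase test. Columns are A, B, C, D, E, F, G; row i has aⱼ where attribute j ∈ Ri, else bᵢⱼ.
Initial tableau (one row per fragment):
  row 1: a1 b12 a3 a4 b15 b16 a7
  row 2: b21 a2 b23 b24 a5 a6 a7
  row 3: a1 a2 b33 b34 b35 b36 b37
Rows 1 and 3 agree on A; apply A→E and equate their E entries.
Rows 1 and 3 agree on E; apply E→C and equate their C entries.
Rows 1 and 3 agree on C; apply C→G and equate their G entries.
No row becomes fully distinguished — the join is lossy.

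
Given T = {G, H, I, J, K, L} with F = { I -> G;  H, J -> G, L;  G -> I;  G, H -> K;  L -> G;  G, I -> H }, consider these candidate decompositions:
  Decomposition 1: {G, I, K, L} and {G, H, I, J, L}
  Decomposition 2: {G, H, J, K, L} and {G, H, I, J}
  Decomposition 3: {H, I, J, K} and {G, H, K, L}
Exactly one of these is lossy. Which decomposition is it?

Decomposition 1: common = {G, I, L}, closure = {G, H, I, K, L} → lossless.
Decomposition 2: common = {G, H, J}, closure = {G, H, I, J, K, L} → lossless.
Decomposition 3: common = {H, K}, closure = {H, K} → lossy.

Decomposition 3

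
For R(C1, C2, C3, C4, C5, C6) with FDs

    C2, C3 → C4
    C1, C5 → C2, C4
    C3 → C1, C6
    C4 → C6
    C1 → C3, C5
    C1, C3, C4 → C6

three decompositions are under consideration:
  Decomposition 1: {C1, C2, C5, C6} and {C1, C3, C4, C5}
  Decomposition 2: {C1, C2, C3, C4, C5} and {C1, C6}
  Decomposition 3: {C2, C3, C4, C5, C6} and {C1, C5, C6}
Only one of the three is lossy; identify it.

Decomposition 3

Decomposition 1: common = {C1, C5}, closure = {C1, C2, C3, C4, C5, C6} → lossless.
Decomposition 2: common = {C1}, closure = {C1, C2, C3, C4, C5, C6} → lossless.
Decomposition 3: common = {C5, C6}, closure = {C5, C6} → lossy.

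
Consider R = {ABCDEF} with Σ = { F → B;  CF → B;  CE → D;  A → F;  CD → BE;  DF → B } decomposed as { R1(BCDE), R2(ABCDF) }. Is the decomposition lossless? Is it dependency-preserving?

lossless and dependency-preserving

Lossless test: (BCD)⁺ = {BCDE}, which contains all of one fragment — lossless.
Dependency preservation: every FD's attributes lie within a single fragment, so each can be enforced locally — preserved.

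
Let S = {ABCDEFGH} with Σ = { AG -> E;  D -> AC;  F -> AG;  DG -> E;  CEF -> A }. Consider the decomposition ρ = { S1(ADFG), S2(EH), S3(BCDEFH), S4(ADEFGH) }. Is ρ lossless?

Yes

Chase test. Columns are ABCDEFGH; row i has aⱼ where attribute j ∈ Si, else bᵢⱼ.
Initial tableau (one row per fragment):
  row 1: a1 b12 b13 a4 b15 a6 a7 b18
  row 2: b21 b22 b23 b24 a5 b26 b27 a8
  row 3: b31 a2 a3 a4 a5 a6 b37 a8
  row 4: a1 b42 b43 a4 a5 a6 a7 a8
Rows 1 and 4 agree on AG; apply AG→E and equate their E entries.
Rows 1 and 3 agree on D; apply D→AC and equate their AC entries.
Rows 1 and 4 agree on D; apply D→AC and equate their AC entries.
Rows 1 and 3 agree on F; apply F→AG and equate their AG entries.
Row 3 is now all distinguished symbols — the join is lossless.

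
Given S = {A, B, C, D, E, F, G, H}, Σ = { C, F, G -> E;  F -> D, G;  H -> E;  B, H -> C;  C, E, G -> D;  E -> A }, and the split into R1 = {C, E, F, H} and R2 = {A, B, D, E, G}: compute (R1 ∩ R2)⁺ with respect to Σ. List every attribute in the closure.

R1 ∩ R2 = {E}.
E → A applies, adding A
Closure: {A, E}.

A, E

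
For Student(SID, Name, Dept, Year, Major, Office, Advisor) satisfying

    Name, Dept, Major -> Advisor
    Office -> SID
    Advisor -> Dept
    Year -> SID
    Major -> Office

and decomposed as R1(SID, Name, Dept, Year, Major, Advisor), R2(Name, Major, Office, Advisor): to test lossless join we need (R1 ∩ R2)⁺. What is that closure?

SID, Name, Dept, Major, Office, Advisor

R1 ∩ R2 = {Name, Major, Advisor}.
Advisor → Dept applies, adding Dept
Major → Office applies, adding Office
Office → SID applies, adding SID
Closure: {SID, Name, Dept, Major, Office, Advisor}.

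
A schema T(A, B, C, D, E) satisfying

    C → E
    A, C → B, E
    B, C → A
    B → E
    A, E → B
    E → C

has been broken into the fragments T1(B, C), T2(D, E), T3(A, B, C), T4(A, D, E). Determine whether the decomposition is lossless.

Chase test. Columns are A, B, C, D, E; row i has aⱼ where attribute j ∈ Ti, else bᵢⱼ.
Initial tableau (one row per fragment):
  row 1: b11 a2 a3 b14 b15
  row 2: b21 b22 b23 a4 a5
  row 3: a1 a2 a3 b34 b35
  row 4: a1 b42 b43 a4 a5
Rows 1 and 3 agree on C; apply C→E and equate their E entries.
Rows 1 and 3 agree on B, C; apply B, C→A and equate their A entries.
Rows 2 and 4 agree on E; apply E→C and equate their C entries.
No row becomes fully distinguished — the join is lossy.

No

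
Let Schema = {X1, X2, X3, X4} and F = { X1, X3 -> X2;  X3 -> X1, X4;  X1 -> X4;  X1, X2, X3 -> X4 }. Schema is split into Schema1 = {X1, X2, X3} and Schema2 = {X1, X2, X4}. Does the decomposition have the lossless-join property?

Common attributes: Schema1 ∩ Schema2 = {X1, X2}.
Closure of {X1, X2}: X1 → X4 applies, adding X4. So (X1, X2)⁺ = {X1, X2, X4}.
This closure contains every attribute of Schema2, so Schema1 ∩ Schema2 → Schema2. The join is lossless.

Yes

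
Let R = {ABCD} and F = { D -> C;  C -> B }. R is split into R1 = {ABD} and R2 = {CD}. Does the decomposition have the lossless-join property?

Common attributes: R1 ∩ R2 = {D}.
Closure of {D}: D → C applies, adding C; C → B applies, adding B. So (D)⁺ = {BCD}.
This closure contains every attribute of R2, so R1 ∩ R2 → R2. The join is lossless.

Yes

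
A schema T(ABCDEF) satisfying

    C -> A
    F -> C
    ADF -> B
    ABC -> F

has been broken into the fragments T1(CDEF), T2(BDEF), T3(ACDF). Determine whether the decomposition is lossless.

Chase test. Columns are ABCDEF; row i has aⱼ where attribute j ∈ Ti, else bᵢⱼ.
Initial tableau (one row per fragment):
  row 1: b11 b12 a3 a4 a5 a6
  row 2: b21 a2 b23 a4 a5 a6
  row 3: a1 b32 a3 a4 b35 a6
Rows 1 and 3 agree on C; apply C→A and equate their A entries.
Rows 1 and 2 agree on F; apply F→C and equate their C entries.
Rows 1 and 3 agree on ADF; apply ADF→B and equate their B entries.
Rows 1 and 2 agree on C; apply C→A and equate their A entries.
Rows 1 and 2 agree on ADF; apply ADF→B and equate their B entries.
Row 1 is now all distinguished symbols — the join is lossless.

Yes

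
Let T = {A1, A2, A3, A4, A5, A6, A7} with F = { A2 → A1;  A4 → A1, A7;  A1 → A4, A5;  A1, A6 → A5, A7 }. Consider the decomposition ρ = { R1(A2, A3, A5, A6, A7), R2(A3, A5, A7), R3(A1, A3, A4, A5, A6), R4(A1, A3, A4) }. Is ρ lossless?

No

Chase test. Columns are A1, A2, A3, A4, A5, A6, A7; row i has aⱼ where attribute j ∈ Ri, else bᵢⱼ.
Initial tableau (one row per fragment):
  row 1: b11 a2 a3 b14 a5 a6 a7
  row 2: b21 b22 a3 b24 a5 b26 a7
  row 3: a1 b32 a3 a4 a5 a6 b37
  row 4: a1 b42 a3 a4 b45 b46 b47
Rows 3 and 4 agree on A4; apply A4→A1, A7 and equate their A1, A7 entries.
Rows 3 and 4 agree on A1; apply A1→A4, A5 and equate their A4, A5 entries.
No row becomes fully distinguished — the join is lossy.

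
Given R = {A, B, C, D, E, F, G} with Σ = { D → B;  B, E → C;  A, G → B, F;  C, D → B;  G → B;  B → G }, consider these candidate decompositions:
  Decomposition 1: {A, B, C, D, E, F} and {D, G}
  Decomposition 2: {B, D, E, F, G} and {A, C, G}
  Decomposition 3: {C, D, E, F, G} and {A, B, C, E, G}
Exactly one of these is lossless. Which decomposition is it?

Decomposition 1

Decomposition 1: common = {D}, closure = {B, D, G} → lossless.
Decomposition 2: common = {G}, closure = {B, G} → lossy.
Decomposition 3: common = {C, E, G}, closure = {B, C, E, G} → lossy.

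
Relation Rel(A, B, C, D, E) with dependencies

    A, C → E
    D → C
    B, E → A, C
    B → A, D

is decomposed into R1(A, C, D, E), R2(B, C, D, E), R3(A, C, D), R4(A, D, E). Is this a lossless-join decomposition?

Chase test. Columns are A, B, C, D, E; row i has aⱼ where attribute j ∈ Ri, else bᵢⱼ.
Initial tableau (one row per fragment):
  row 1: a1 b12 a3 a4 a5
  row 2: b21 a2 a3 a4 a5
  row 3: a1 b32 a3 a4 b35
  row 4: a1 b42 b43 a4 a5
Rows 1 and 3 agree on A, C; apply A, C→E and equate their E entries.
Rows 1 and 4 agree on D; apply D→C and equate their C entries.
No row becomes fully distinguished — the join is lossy.

No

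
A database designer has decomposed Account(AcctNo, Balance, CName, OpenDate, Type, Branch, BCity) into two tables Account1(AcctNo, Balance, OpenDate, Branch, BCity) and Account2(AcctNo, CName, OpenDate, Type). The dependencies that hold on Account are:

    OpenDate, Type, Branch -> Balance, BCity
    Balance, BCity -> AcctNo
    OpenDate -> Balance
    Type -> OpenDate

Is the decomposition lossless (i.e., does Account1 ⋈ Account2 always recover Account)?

No

Common attributes: Account1 ∩ Account2 = {AcctNo, OpenDate}.
Closure of {AcctNo, OpenDate}: OpenDate → Balance applies, adding Balance. So (AcctNo, OpenDate)⁺ = {AcctNo, Balance, OpenDate}.
The closure contains neither all of Account1 = {AcctNo, Balance, OpenDate, Branch, BCity} nor all of Account2 = {AcctNo, CName, OpenDate, Type}, so the common attributes are not a superkey of either fragment. The join is lossy.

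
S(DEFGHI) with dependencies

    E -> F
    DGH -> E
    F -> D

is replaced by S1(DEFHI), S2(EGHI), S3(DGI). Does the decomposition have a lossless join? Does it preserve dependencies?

lossless but not dependency-preserving

Lossless test (chase): Rows 1 and 2 agree on E; apply E→F and equate their F entries. Rows 1 and 2 agree on F; apply F→D and equate their D entries. Row 2 is now all distinguished symbols — the join is lossless.
Dependency preservation: the restricted closure of {DGH} across the fragments never reaches {E}, so DGH → E cannot be enforced without a join — not preserved.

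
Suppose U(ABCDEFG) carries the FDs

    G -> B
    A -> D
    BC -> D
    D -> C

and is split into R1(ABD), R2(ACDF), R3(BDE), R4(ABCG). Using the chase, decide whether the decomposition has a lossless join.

Chase test. Columns are ABCDEFG; row i has aⱼ where attribute j ∈ Ri, else bᵢⱼ.
Initial tableau (one row per fragment):
  row 1: a1 a2 b13 a4 b15 b16 b17
  row 2: a1 b22 a3 a4 b25 a6 b27
  row 3: b31 a2 b33 a4 a5 b36 b37
  row 4: a1 a2 a3 b44 b45 b46 a7
Rows 1 and 4 agree on A; apply A→D and equate their D entries.
Rows 1 and 2 agree on D; apply D→C and equate their C entries.
Rows 1 and 3 agree on D; apply D→C and equate their C entries.
No row becomes fully distinguished — the join is lossy.

No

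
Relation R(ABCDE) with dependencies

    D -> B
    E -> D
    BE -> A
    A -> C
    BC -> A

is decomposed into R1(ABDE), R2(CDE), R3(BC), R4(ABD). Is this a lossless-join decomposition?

Chase test. Columns are ABCDE; row i has aⱼ where attribute j ∈ Ri, else bᵢⱼ.
Initial tableau (one row per fragment):
  row 1: a1 a2 b13 a4 a5
  row 2: b21 b22 a3 a4 a5
  row 3: b31 a2 a3 b34 b35
  row 4: a1 a2 b43 a4 b45
Rows 1 and 2 agree on D; apply D→B and equate their B entries.
Rows 1 and 2 agree on BE; apply BE→A and equate their A entries.
Rows 1 and 2 agree on A; apply A→C and equate their C entries.
Rows 1 and 4 agree on A; apply A→C and equate their C entries.
Rows 1 and 3 agree on BC; apply BC→A and equate their A entries.
Row 1 is now all distinguished symbols — the join is lossless.

Yes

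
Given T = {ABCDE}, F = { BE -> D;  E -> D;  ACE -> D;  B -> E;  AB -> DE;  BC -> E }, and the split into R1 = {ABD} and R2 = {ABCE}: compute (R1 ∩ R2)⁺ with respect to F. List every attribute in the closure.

ABDE

R1 ∩ R2 = {AB}.
B → E applies, adding E
AB → DE applies, adding D
Closure: {ABDE}.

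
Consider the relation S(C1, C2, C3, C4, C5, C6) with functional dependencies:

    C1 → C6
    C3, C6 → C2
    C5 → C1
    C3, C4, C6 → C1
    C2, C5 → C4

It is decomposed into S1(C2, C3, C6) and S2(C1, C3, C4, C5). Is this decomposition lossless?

No

Common attributes: S1 ∩ S2 = {C3}.
No dependency enlarges {C3}, so (C3)⁺ = {C3}.
The closure contains neither all of S1 = {C2, C3, C6} nor all of S2 = {C1, C3, C4, C5}, so the common attributes are not a superkey of either fragment. The join is lossy.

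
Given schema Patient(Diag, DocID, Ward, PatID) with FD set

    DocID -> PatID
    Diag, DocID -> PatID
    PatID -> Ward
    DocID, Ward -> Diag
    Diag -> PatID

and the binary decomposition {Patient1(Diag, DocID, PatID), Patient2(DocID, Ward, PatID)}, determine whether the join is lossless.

Common attributes: Patient1 ∩ Patient2 = {DocID, PatID}.
Closure of {DocID, PatID}: PatID → Ward applies, adding Ward; DocID, Ward → Diag applies, adding Diag. So (DocID, PatID)⁺ = {Diag, DocID, Ward, PatID}.
This closure contains every attribute of Patient1, so Patient1 ∩ Patient2 → Patient1. The join is lossless.

Yes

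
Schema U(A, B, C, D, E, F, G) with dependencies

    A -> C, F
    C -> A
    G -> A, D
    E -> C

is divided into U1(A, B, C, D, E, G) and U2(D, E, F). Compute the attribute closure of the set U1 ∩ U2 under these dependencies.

U1 ∩ U2 = {D, E}.
E → C applies, adding C
C → A applies, adding A
A → C, F applies, adding F
Closure: {A, C, D, E, F}.

A, C, D, E, F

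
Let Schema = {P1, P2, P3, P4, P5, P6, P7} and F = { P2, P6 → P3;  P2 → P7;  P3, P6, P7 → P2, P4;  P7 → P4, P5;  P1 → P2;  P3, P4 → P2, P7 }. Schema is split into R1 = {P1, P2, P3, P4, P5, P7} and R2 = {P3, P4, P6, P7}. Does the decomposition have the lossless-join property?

No

Common attributes: R1 ∩ R2 = {P3, P4, P7}.
Closure of {P3, P4, P7}: P7 → P4, P5 applies, adding P5; P3, P4 → P2, P7 applies, adding P2. So (P3, P4, P7)⁺ = {P2, P3, P4, P5, P7}.
The closure contains neither all of R1 = {P1, P2, P3, P4, P5, P7} nor all of R2 = {P3, P4, P6, P7}, so the common attributes are not a superkey of either fragment. The join is lossy.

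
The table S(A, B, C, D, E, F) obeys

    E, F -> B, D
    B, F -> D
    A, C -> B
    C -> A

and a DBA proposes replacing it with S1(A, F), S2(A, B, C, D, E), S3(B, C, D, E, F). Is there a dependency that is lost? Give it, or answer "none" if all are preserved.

none

E, F → B, D lies within S3.
B, F → D lies within S3.
A, C → B lies within S2.
C → A lies within S2.
Every dependency is enforceable on the fragments, so the decomposition is dependency-preserving.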